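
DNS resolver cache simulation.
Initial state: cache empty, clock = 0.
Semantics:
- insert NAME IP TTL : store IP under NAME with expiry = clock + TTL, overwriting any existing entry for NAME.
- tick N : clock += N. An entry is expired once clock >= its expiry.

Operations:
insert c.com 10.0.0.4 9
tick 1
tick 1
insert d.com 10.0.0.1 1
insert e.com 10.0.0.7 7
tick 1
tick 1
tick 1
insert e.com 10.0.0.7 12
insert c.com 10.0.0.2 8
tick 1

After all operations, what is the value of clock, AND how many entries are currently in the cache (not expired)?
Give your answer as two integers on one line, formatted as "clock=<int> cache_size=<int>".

Answer: clock=6 cache_size=2

Derivation:
Op 1: insert c.com -> 10.0.0.4 (expiry=0+9=9). clock=0
Op 2: tick 1 -> clock=1.
Op 3: tick 1 -> clock=2.
Op 4: insert d.com -> 10.0.0.1 (expiry=2+1=3). clock=2
Op 5: insert e.com -> 10.0.0.7 (expiry=2+7=9). clock=2
Op 6: tick 1 -> clock=3. purged={d.com}
Op 7: tick 1 -> clock=4.
Op 8: tick 1 -> clock=5.
Op 9: insert e.com -> 10.0.0.7 (expiry=5+12=17). clock=5
Op 10: insert c.com -> 10.0.0.2 (expiry=5+8=13). clock=5
Op 11: tick 1 -> clock=6.
Final clock = 6
Final cache (unexpired): {c.com,e.com} -> size=2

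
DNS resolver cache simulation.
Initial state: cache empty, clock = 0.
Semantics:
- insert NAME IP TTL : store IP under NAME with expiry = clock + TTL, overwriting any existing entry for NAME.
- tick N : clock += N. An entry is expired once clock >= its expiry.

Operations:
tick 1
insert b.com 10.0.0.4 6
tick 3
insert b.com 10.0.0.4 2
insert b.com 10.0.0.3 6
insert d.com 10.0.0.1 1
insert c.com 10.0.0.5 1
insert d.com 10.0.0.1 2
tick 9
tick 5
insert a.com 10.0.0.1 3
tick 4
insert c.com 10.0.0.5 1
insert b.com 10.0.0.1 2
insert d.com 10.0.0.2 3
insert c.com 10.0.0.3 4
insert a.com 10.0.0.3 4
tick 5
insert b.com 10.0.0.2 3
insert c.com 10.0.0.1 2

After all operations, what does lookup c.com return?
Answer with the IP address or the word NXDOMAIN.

Op 1: tick 1 -> clock=1.
Op 2: insert b.com -> 10.0.0.4 (expiry=1+6=7). clock=1
Op 3: tick 3 -> clock=4.
Op 4: insert b.com -> 10.0.0.4 (expiry=4+2=6). clock=4
Op 5: insert b.com -> 10.0.0.3 (expiry=4+6=10). clock=4
Op 6: insert d.com -> 10.0.0.1 (expiry=4+1=5). clock=4
Op 7: insert c.com -> 10.0.0.5 (expiry=4+1=5). clock=4
Op 8: insert d.com -> 10.0.0.1 (expiry=4+2=6). clock=4
Op 9: tick 9 -> clock=13. purged={b.com,c.com,d.com}
Op 10: tick 5 -> clock=18.
Op 11: insert a.com -> 10.0.0.1 (expiry=18+3=21). clock=18
Op 12: tick 4 -> clock=22. purged={a.com}
Op 13: insert c.com -> 10.0.0.5 (expiry=22+1=23). clock=22
Op 14: insert b.com -> 10.0.0.1 (expiry=22+2=24). clock=22
Op 15: insert d.com -> 10.0.0.2 (expiry=22+3=25). clock=22
Op 16: insert c.com -> 10.0.0.3 (expiry=22+4=26). clock=22
Op 17: insert a.com -> 10.0.0.3 (expiry=22+4=26). clock=22
Op 18: tick 5 -> clock=27. purged={a.com,b.com,c.com,d.com}
Op 19: insert b.com -> 10.0.0.2 (expiry=27+3=30). clock=27
Op 20: insert c.com -> 10.0.0.1 (expiry=27+2=29). clock=27
lookup c.com: present, ip=10.0.0.1 expiry=29 > clock=27

Answer: 10.0.0.1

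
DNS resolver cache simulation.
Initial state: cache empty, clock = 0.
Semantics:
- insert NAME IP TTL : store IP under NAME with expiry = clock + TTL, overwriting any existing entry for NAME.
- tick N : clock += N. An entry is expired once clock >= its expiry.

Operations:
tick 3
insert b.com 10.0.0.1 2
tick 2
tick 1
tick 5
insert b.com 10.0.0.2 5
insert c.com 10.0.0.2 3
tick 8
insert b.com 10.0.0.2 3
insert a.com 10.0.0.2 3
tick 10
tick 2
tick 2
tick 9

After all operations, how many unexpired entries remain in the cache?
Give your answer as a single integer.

Op 1: tick 3 -> clock=3.
Op 2: insert b.com -> 10.0.0.1 (expiry=3+2=5). clock=3
Op 3: tick 2 -> clock=5. purged={b.com}
Op 4: tick 1 -> clock=6.
Op 5: tick 5 -> clock=11.
Op 6: insert b.com -> 10.0.0.2 (expiry=11+5=16). clock=11
Op 7: insert c.com -> 10.0.0.2 (expiry=11+3=14). clock=11
Op 8: tick 8 -> clock=19. purged={b.com,c.com}
Op 9: insert b.com -> 10.0.0.2 (expiry=19+3=22). clock=19
Op 10: insert a.com -> 10.0.0.2 (expiry=19+3=22). clock=19
Op 11: tick 10 -> clock=29. purged={a.com,b.com}
Op 12: tick 2 -> clock=31.
Op 13: tick 2 -> clock=33.
Op 14: tick 9 -> clock=42.
Final cache (unexpired): {} -> size=0

Answer: 0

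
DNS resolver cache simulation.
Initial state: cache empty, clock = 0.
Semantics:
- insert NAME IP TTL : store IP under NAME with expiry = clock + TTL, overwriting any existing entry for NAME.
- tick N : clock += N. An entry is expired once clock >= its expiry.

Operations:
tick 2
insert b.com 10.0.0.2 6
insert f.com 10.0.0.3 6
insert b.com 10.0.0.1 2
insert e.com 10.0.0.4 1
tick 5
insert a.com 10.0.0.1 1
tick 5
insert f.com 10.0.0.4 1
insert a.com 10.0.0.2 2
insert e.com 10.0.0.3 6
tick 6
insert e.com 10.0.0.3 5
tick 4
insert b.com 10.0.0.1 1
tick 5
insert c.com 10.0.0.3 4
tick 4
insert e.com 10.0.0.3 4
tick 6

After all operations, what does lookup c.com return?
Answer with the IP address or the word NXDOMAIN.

Op 1: tick 2 -> clock=2.
Op 2: insert b.com -> 10.0.0.2 (expiry=2+6=8). clock=2
Op 3: insert f.com -> 10.0.0.3 (expiry=2+6=8). clock=2
Op 4: insert b.com -> 10.0.0.1 (expiry=2+2=4). clock=2
Op 5: insert e.com -> 10.0.0.4 (expiry=2+1=3). clock=2
Op 6: tick 5 -> clock=7. purged={b.com,e.com}
Op 7: insert a.com -> 10.0.0.1 (expiry=7+1=8). clock=7
Op 8: tick 5 -> clock=12. purged={a.com,f.com}
Op 9: insert f.com -> 10.0.0.4 (expiry=12+1=13). clock=12
Op 10: insert a.com -> 10.0.0.2 (expiry=12+2=14). clock=12
Op 11: insert e.com -> 10.0.0.3 (expiry=12+6=18). clock=12
Op 12: tick 6 -> clock=18. purged={a.com,e.com,f.com}
Op 13: insert e.com -> 10.0.0.3 (expiry=18+5=23). clock=18
Op 14: tick 4 -> clock=22.
Op 15: insert b.com -> 10.0.0.1 (expiry=22+1=23). clock=22
Op 16: tick 5 -> clock=27. purged={b.com,e.com}
Op 17: insert c.com -> 10.0.0.3 (expiry=27+4=31). clock=27
Op 18: tick 4 -> clock=31. purged={c.com}
Op 19: insert e.com -> 10.0.0.3 (expiry=31+4=35). clock=31
Op 20: tick 6 -> clock=37. purged={e.com}
lookup c.com: not in cache (expired or never inserted)

Answer: NXDOMAIN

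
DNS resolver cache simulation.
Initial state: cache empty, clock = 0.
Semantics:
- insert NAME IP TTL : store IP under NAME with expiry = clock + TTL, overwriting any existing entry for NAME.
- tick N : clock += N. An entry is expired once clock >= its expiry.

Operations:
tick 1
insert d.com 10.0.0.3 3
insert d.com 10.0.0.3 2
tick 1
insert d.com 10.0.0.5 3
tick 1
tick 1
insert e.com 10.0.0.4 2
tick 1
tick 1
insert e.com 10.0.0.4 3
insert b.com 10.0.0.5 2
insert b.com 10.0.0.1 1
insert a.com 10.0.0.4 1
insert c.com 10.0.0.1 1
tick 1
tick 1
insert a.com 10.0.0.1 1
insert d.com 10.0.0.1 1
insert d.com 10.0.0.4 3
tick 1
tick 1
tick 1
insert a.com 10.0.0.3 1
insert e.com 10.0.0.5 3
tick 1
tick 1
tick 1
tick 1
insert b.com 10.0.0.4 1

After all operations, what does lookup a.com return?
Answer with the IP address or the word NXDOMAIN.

Op 1: tick 1 -> clock=1.
Op 2: insert d.com -> 10.0.0.3 (expiry=1+3=4). clock=1
Op 3: insert d.com -> 10.0.0.3 (expiry=1+2=3). clock=1
Op 4: tick 1 -> clock=2.
Op 5: insert d.com -> 10.0.0.5 (expiry=2+3=5). clock=2
Op 6: tick 1 -> clock=3.
Op 7: tick 1 -> clock=4.
Op 8: insert e.com -> 10.0.0.4 (expiry=4+2=6). clock=4
Op 9: tick 1 -> clock=5. purged={d.com}
Op 10: tick 1 -> clock=6. purged={e.com}
Op 11: insert e.com -> 10.0.0.4 (expiry=6+3=9). clock=6
Op 12: insert b.com -> 10.0.0.5 (expiry=6+2=8). clock=6
Op 13: insert b.com -> 10.0.0.1 (expiry=6+1=7). clock=6
Op 14: insert a.com -> 10.0.0.4 (expiry=6+1=7). clock=6
Op 15: insert c.com -> 10.0.0.1 (expiry=6+1=7). clock=6
Op 16: tick 1 -> clock=7. purged={a.com,b.com,c.com}
Op 17: tick 1 -> clock=8.
Op 18: insert a.com -> 10.0.0.1 (expiry=8+1=9). clock=8
Op 19: insert d.com -> 10.0.0.1 (expiry=8+1=9). clock=8
Op 20: insert d.com -> 10.0.0.4 (expiry=8+3=11). clock=8
Op 21: tick 1 -> clock=9. purged={a.com,e.com}
Op 22: tick 1 -> clock=10.
Op 23: tick 1 -> clock=11. purged={d.com}
Op 24: insert a.com -> 10.0.0.3 (expiry=11+1=12). clock=11
Op 25: insert e.com -> 10.0.0.5 (expiry=11+3=14). clock=11
Op 26: tick 1 -> clock=12. purged={a.com}
Op 27: tick 1 -> clock=13.
Op 28: tick 1 -> clock=14. purged={e.com}
Op 29: tick 1 -> clock=15.
Op 30: insert b.com -> 10.0.0.4 (expiry=15+1=16). clock=15
lookup a.com: not in cache (expired or never inserted)

Answer: NXDOMAIN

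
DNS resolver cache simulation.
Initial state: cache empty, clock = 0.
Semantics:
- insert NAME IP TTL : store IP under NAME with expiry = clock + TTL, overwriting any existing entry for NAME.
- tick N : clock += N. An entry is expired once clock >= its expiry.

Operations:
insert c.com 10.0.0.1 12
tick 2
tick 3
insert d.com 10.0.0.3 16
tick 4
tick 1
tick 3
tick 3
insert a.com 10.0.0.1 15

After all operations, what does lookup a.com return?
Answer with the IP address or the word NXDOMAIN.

Answer: 10.0.0.1

Derivation:
Op 1: insert c.com -> 10.0.0.1 (expiry=0+12=12). clock=0
Op 2: tick 2 -> clock=2.
Op 3: tick 3 -> clock=5.
Op 4: insert d.com -> 10.0.0.3 (expiry=5+16=21). clock=5
Op 5: tick 4 -> clock=9.
Op 6: tick 1 -> clock=10.
Op 7: tick 3 -> clock=13. purged={c.com}
Op 8: tick 3 -> clock=16.
Op 9: insert a.com -> 10.0.0.1 (expiry=16+15=31). clock=16
lookup a.com: present, ip=10.0.0.1 expiry=31 > clock=16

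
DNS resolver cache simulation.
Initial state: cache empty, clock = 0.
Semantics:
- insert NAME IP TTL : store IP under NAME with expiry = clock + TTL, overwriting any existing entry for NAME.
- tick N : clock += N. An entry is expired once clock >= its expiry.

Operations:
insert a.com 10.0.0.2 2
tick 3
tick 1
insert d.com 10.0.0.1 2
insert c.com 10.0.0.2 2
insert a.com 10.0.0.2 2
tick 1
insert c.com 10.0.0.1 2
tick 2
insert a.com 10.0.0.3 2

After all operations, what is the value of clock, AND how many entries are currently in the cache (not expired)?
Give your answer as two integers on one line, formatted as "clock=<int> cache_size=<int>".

Answer: clock=7 cache_size=1

Derivation:
Op 1: insert a.com -> 10.0.0.2 (expiry=0+2=2). clock=0
Op 2: tick 3 -> clock=3. purged={a.com}
Op 3: tick 1 -> clock=4.
Op 4: insert d.com -> 10.0.0.1 (expiry=4+2=6). clock=4
Op 5: insert c.com -> 10.0.0.2 (expiry=4+2=6). clock=4
Op 6: insert a.com -> 10.0.0.2 (expiry=4+2=6). clock=4
Op 7: tick 1 -> clock=5.
Op 8: insert c.com -> 10.0.0.1 (expiry=5+2=7). clock=5
Op 9: tick 2 -> clock=7. purged={a.com,c.com,d.com}
Op 10: insert a.com -> 10.0.0.3 (expiry=7+2=9). clock=7
Final clock = 7
Final cache (unexpired): {a.com} -> size=1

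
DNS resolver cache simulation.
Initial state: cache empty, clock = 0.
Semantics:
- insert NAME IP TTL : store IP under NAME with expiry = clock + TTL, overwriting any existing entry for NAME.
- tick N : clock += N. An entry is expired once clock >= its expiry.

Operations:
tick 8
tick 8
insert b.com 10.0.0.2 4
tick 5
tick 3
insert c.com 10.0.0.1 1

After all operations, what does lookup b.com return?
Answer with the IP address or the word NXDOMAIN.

Op 1: tick 8 -> clock=8.
Op 2: tick 8 -> clock=16.
Op 3: insert b.com -> 10.0.0.2 (expiry=16+4=20). clock=16
Op 4: tick 5 -> clock=21. purged={b.com}
Op 5: tick 3 -> clock=24.
Op 6: insert c.com -> 10.0.0.1 (expiry=24+1=25). clock=24
lookup b.com: not in cache (expired or never inserted)

Answer: NXDOMAIN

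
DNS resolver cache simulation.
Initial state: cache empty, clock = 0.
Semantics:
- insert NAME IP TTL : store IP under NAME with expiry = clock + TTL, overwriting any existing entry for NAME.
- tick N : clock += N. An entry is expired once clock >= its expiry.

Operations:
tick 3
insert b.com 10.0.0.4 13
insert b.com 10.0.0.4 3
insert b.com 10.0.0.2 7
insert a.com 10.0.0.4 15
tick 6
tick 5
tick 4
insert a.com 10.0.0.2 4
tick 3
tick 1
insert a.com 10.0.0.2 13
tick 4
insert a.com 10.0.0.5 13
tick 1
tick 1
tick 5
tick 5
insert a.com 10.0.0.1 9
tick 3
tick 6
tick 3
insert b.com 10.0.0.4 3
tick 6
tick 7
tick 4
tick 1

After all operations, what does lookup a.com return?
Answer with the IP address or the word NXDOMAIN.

Answer: NXDOMAIN

Derivation:
Op 1: tick 3 -> clock=3.
Op 2: insert b.com -> 10.0.0.4 (expiry=3+13=16). clock=3
Op 3: insert b.com -> 10.0.0.4 (expiry=3+3=6). clock=3
Op 4: insert b.com -> 10.0.0.2 (expiry=3+7=10). clock=3
Op 5: insert a.com -> 10.0.0.4 (expiry=3+15=18). clock=3
Op 6: tick 6 -> clock=9.
Op 7: tick 5 -> clock=14. purged={b.com}
Op 8: tick 4 -> clock=18. purged={a.com}
Op 9: insert a.com -> 10.0.0.2 (expiry=18+4=22). clock=18
Op 10: tick 3 -> clock=21.
Op 11: tick 1 -> clock=22. purged={a.com}
Op 12: insert a.com -> 10.0.0.2 (expiry=22+13=35). clock=22
Op 13: tick 4 -> clock=26.
Op 14: insert a.com -> 10.0.0.5 (expiry=26+13=39). clock=26
Op 15: tick 1 -> clock=27.
Op 16: tick 1 -> clock=28.
Op 17: tick 5 -> clock=33.
Op 18: tick 5 -> clock=38.
Op 19: insert a.com -> 10.0.0.1 (expiry=38+9=47). clock=38
Op 20: tick 3 -> clock=41.
Op 21: tick 6 -> clock=47. purged={a.com}
Op 22: tick 3 -> clock=50.
Op 23: insert b.com -> 10.0.0.4 (expiry=50+3=53). clock=50
Op 24: tick 6 -> clock=56. purged={b.com}
Op 25: tick 7 -> clock=63.
Op 26: tick 4 -> clock=67.
Op 27: tick 1 -> clock=68.
lookup a.com: not in cache (expired or never inserted)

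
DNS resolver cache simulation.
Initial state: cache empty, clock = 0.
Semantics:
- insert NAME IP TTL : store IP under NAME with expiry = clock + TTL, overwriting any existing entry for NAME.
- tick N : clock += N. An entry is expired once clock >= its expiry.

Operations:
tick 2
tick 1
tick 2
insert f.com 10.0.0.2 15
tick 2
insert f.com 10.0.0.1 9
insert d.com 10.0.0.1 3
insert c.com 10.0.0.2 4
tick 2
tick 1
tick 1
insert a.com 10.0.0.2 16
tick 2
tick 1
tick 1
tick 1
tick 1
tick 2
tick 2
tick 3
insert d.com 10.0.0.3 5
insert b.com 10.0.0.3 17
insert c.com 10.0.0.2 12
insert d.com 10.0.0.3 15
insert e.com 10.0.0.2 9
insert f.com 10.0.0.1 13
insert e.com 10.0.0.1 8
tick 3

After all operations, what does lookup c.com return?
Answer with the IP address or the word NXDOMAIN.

Op 1: tick 2 -> clock=2.
Op 2: tick 1 -> clock=3.
Op 3: tick 2 -> clock=5.
Op 4: insert f.com -> 10.0.0.2 (expiry=5+15=20). clock=5
Op 5: tick 2 -> clock=7.
Op 6: insert f.com -> 10.0.0.1 (expiry=7+9=16). clock=7
Op 7: insert d.com -> 10.0.0.1 (expiry=7+3=10). clock=7
Op 8: insert c.com -> 10.0.0.2 (expiry=7+4=11). clock=7
Op 9: tick 2 -> clock=9.
Op 10: tick 1 -> clock=10. purged={d.com}
Op 11: tick 1 -> clock=11. purged={c.com}
Op 12: insert a.com -> 10.0.0.2 (expiry=11+16=27). clock=11
Op 13: tick 2 -> clock=13.
Op 14: tick 1 -> clock=14.
Op 15: tick 1 -> clock=15.
Op 16: tick 1 -> clock=16. purged={f.com}
Op 17: tick 1 -> clock=17.
Op 18: tick 2 -> clock=19.
Op 19: tick 2 -> clock=21.
Op 20: tick 3 -> clock=24.
Op 21: insert d.com -> 10.0.0.3 (expiry=24+5=29). clock=24
Op 22: insert b.com -> 10.0.0.3 (expiry=24+17=41). clock=24
Op 23: insert c.com -> 10.0.0.2 (expiry=24+12=36). clock=24
Op 24: insert d.com -> 10.0.0.3 (expiry=24+15=39). clock=24
Op 25: insert e.com -> 10.0.0.2 (expiry=24+9=33). clock=24
Op 26: insert f.com -> 10.0.0.1 (expiry=24+13=37). clock=24
Op 27: insert e.com -> 10.0.0.1 (expiry=24+8=32). clock=24
Op 28: tick 3 -> clock=27. purged={a.com}
lookup c.com: present, ip=10.0.0.2 expiry=36 > clock=27

Answer: 10.0.0.2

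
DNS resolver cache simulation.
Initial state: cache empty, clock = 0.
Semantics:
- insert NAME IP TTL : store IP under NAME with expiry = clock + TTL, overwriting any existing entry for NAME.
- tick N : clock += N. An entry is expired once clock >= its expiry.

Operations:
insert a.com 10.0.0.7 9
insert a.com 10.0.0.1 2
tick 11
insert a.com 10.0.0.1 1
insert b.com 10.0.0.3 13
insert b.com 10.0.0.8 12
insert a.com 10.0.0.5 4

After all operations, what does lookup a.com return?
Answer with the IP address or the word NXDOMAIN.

Answer: 10.0.0.5

Derivation:
Op 1: insert a.com -> 10.0.0.7 (expiry=0+9=9). clock=0
Op 2: insert a.com -> 10.0.0.1 (expiry=0+2=2). clock=0
Op 3: tick 11 -> clock=11. purged={a.com}
Op 4: insert a.com -> 10.0.0.1 (expiry=11+1=12). clock=11
Op 5: insert b.com -> 10.0.0.3 (expiry=11+13=24). clock=11
Op 6: insert b.com -> 10.0.0.8 (expiry=11+12=23). clock=11
Op 7: insert a.com -> 10.0.0.5 (expiry=11+4=15). clock=11
lookup a.com: present, ip=10.0.0.5 expiry=15 > clock=11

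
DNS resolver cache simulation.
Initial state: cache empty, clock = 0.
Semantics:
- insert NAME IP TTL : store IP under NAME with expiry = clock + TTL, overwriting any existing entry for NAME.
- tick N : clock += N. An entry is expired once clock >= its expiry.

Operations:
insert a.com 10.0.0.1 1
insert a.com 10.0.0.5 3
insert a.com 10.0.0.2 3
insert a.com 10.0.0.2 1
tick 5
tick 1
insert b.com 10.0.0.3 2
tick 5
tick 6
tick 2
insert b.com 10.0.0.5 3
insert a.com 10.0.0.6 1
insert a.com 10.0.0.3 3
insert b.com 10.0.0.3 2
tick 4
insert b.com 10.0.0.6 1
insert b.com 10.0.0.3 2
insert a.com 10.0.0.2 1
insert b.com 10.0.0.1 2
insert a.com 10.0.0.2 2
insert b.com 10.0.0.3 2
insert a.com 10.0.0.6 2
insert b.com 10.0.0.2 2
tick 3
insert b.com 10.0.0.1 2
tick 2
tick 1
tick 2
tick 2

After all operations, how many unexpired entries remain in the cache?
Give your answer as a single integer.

Answer: 0

Derivation:
Op 1: insert a.com -> 10.0.0.1 (expiry=0+1=1). clock=0
Op 2: insert a.com -> 10.0.0.5 (expiry=0+3=3). clock=0
Op 3: insert a.com -> 10.0.0.2 (expiry=0+3=3). clock=0
Op 4: insert a.com -> 10.0.0.2 (expiry=0+1=1). clock=0
Op 5: tick 5 -> clock=5. purged={a.com}
Op 6: tick 1 -> clock=6.
Op 7: insert b.com -> 10.0.0.3 (expiry=6+2=8). clock=6
Op 8: tick 5 -> clock=11. purged={b.com}
Op 9: tick 6 -> clock=17.
Op 10: tick 2 -> clock=19.
Op 11: insert b.com -> 10.0.0.5 (expiry=19+3=22). clock=19
Op 12: insert a.com -> 10.0.0.6 (expiry=19+1=20). clock=19
Op 13: insert a.com -> 10.0.0.3 (expiry=19+3=22). clock=19
Op 14: insert b.com -> 10.0.0.3 (expiry=19+2=21). clock=19
Op 15: tick 4 -> clock=23. purged={a.com,b.com}
Op 16: insert b.com -> 10.0.0.6 (expiry=23+1=24). clock=23
Op 17: insert b.com -> 10.0.0.3 (expiry=23+2=25). clock=23
Op 18: insert a.com -> 10.0.0.2 (expiry=23+1=24). clock=23
Op 19: insert b.com -> 10.0.0.1 (expiry=23+2=25). clock=23
Op 20: insert a.com -> 10.0.0.2 (expiry=23+2=25). clock=23
Op 21: insert b.com -> 10.0.0.3 (expiry=23+2=25). clock=23
Op 22: insert a.com -> 10.0.0.6 (expiry=23+2=25). clock=23
Op 23: insert b.com -> 10.0.0.2 (expiry=23+2=25). clock=23
Op 24: tick 3 -> clock=26. purged={a.com,b.com}
Op 25: insert b.com -> 10.0.0.1 (expiry=26+2=28). clock=26
Op 26: tick 2 -> clock=28. purged={b.com}
Op 27: tick 1 -> clock=29.
Op 28: tick 2 -> clock=31.
Op 29: tick 2 -> clock=33.
Final cache (unexpired): {} -> size=0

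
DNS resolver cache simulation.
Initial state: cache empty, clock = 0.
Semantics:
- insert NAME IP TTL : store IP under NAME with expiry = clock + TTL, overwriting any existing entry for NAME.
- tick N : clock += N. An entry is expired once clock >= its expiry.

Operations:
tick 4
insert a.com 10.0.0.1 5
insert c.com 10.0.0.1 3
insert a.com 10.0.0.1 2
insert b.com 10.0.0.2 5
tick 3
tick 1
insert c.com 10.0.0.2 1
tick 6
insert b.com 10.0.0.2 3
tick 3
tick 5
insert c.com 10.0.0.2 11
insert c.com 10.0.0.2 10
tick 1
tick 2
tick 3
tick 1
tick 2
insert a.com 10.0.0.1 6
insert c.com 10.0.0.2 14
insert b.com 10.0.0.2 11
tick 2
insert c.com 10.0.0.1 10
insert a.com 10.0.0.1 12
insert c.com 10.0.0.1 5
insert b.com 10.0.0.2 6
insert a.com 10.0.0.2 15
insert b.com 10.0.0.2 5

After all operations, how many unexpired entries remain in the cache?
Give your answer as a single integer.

Op 1: tick 4 -> clock=4.
Op 2: insert a.com -> 10.0.0.1 (expiry=4+5=9). clock=4
Op 3: insert c.com -> 10.0.0.1 (expiry=4+3=7). clock=4
Op 4: insert a.com -> 10.0.0.1 (expiry=4+2=6). clock=4
Op 5: insert b.com -> 10.0.0.2 (expiry=4+5=9). clock=4
Op 6: tick 3 -> clock=7. purged={a.com,c.com}
Op 7: tick 1 -> clock=8.
Op 8: insert c.com -> 10.0.0.2 (expiry=8+1=9). clock=8
Op 9: tick 6 -> clock=14. purged={b.com,c.com}
Op 10: insert b.com -> 10.0.0.2 (expiry=14+3=17). clock=14
Op 11: tick 3 -> clock=17. purged={b.com}
Op 12: tick 5 -> clock=22.
Op 13: insert c.com -> 10.0.0.2 (expiry=22+11=33). clock=22
Op 14: insert c.com -> 10.0.0.2 (expiry=22+10=32). clock=22
Op 15: tick 1 -> clock=23.
Op 16: tick 2 -> clock=25.
Op 17: tick 3 -> clock=28.
Op 18: tick 1 -> clock=29.
Op 19: tick 2 -> clock=31.
Op 20: insert a.com -> 10.0.0.1 (expiry=31+6=37). clock=31
Op 21: insert c.com -> 10.0.0.2 (expiry=31+14=45). clock=31
Op 22: insert b.com -> 10.0.0.2 (expiry=31+11=42). clock=31
Op 23: tick 2 -> clock=33.
Op 24: insert c.com -> 10.0.0.1 (expiry=33+10=43). clock=33
Op 25: insert a.com -> 10.0.0.1 (expiry=33+12=45). clock=33
Op 26: insert c.com -> 10.0.0.1 (expiry=33+5=38). clock=33
Op 27: insert b.com -> 10.0.0.2 (expiry=33+6=39). clock=33
Op 28: insert a.com -> 10.0.0.2 (expiry=33+15=48). clock=33
Op 29: insert b.com -> 10.0.0.2 (expiry=33+5=38). clock=33
Final cache (unexpired): {a.com,b.com,c.com} -> size=3

Answer: 3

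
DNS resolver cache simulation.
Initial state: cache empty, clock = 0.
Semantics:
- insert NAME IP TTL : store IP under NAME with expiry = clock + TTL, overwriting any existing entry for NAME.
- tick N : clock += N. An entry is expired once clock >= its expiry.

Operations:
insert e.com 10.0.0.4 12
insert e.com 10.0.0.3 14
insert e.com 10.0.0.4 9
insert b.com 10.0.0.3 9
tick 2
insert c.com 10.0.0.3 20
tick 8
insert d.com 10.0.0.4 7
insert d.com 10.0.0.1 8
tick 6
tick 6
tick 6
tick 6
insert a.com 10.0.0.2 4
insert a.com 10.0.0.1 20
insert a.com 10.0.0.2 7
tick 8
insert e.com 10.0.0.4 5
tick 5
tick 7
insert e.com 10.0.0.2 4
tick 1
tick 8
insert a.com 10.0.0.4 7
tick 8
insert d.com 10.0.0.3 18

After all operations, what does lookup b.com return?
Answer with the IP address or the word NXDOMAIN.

Answer: NXDOMAIN

Derivation:
Op 1: insert e.com -> 10.0.0.4 (expiry=0+12=12). clock=0
Op 2: insert e.com -> 10.0.0.3 (expiry=0+14=14). clock=0
Op 3: insert e.com -> 10.0.0.4 (expiry=0+9=9). clock=0
Op 4: insert b.com -> 10.0.0.3 (expiry=0+9=9). clock=0
Op 5: tick 2 -> clock=2.
Op 6: insert c.com -> 10.0.0.3 (expiry=2+20=22). clock=2
Op 7: tick 8 -> clock=10. purged={b.com,e.com}
Op 8: insert d.com -> 10.0.0.4 (expiry=10+7=17). clock=10
Op 9: insert d.com -> 10.0.0.1 (expiry=10+8=18). clock=10
Op 10: tick 6 -> clock=16.
Op 11: tick 6 -> clock=22. purged={c.com,d.com}
Op 12: tick 6 -> clock=28.
Op 13: tick 6 -> clock=34.
Op 14: insert a.com -> 10.0.0.2 (expiry=34+4=38). clock=34
Op 15: insert a.com -> 10.0.0.1 (expiry=34+20=54). clock=34
Op 16: insert a.com -> 10.0.0.2 (expiry=34+7=41). clock=34
Op 17: tick 8 -> clock=42. purged={a.com}
Op 18: insert e.com -> 10.0.0.4 (expiry=42+5=47). clock=42
Op 19: tick 5 -> clock=47. purged={e.com}
Op 20: tick 7 -> clock=54.
Op 21: insert e.com -> 10.0.0.2 (expiry=54+4=58). clock=54
Op 22: tick 1 -> clock=55.
Op 23: tick 8 -> clock=63. purged={e.com}
Op 24: insert a.com -> 10.0.0.4 (expiry=63+7=70). clock=63
Op 25: tick 8 -> clock=71. purged={a.com}
Op 26: insert d.com -> 10.0.0.3 (expiry=71+18=89). clock=71
lookup b.com: not in cache (expired or never inserted)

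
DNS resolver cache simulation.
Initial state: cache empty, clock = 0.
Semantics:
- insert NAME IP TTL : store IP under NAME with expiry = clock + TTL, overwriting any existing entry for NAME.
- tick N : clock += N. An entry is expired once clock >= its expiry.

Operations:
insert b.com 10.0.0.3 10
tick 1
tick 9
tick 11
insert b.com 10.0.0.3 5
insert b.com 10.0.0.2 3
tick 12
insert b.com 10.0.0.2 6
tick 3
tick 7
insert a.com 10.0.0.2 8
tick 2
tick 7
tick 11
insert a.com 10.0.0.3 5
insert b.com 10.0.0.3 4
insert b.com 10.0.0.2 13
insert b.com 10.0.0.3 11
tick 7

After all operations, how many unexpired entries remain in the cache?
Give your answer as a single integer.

Op 1: insert b.com -> 10.0.0.3 (expiry=0+10=10). clock=0
Op 2: tick 1 -> clock=1.
Op 3: tick 9 -> clock=10. purged={b.com}
Op 4: tick 11 -> clock=21.
Op 5: insert b.com -> 10.0.0.3 (expiry=21+5=26). clock=21
Op 6: insert b.com -> 10.0.0.2 (expiry=21+3=24). clock=21
Op 7: tick 12 -> clock=33. purged={b.com}
Op 8: insert b.com -> 10.0.0.2 (expiry=33+6=39). clock=33
Op 9: tick 3 -> clock=36.
Op 10: tick 7 -> clock=43. purged={b.com}
Op 11: insert a.com -> 10.0.0.2 (expiry=43+8=51). clock=43
Op 12: tick 2 -> clock=45.
Op 13: tick 7 -> clock=52. purged={a.com}
Op 14: tick 11 -> clock=63.
Op 15: insert a.com -> 10.0.0.3 (expiry=63+5=68). clock=63
Op 16: insert b.com -> 10.0.0.3 (expiry=63+4=67). clock=63
Op 17: insert b.com -> 10.0.0.2 (expiry=63+13=76). clock=63
Op 18: insert b.com -> 10.0.0.3 (expiry=63+11=74). clock=63
Op 19: tick 7 -> clock=70. purged={a.com}
Final cache (unexpired): {b.com} -> size=1

Answer: 1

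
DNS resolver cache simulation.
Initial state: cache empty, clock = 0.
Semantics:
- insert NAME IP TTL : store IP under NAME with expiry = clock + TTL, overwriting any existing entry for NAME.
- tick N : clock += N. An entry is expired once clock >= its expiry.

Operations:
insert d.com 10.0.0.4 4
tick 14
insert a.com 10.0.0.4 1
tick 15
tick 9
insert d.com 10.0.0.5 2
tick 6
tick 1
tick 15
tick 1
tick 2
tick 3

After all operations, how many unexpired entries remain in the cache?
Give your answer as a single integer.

Op 1: insert d.com -> 10.0.0.4 (expiry=0+4=4). clock=0
Op 2: tick 14 -> clock=14. purged={d.com}
Op 3: insert a.com -> 10.0.0.4 (expiry=14+1=15). clock=14
Op 4: tick 15 -> clock=29. purged={a.com}
Op 5: tick 9 -> clock=38.
Op 6: insert d.com -> 10.0.0.5 (expiry=38+2=40). clock=38
Op 7: tick 6 -> clock=44. purged={d.com}
Op 8: tick 1 -> clock=45.
Op 9: tick 15 -> clock=60.
Op 10: tick 1 -> clock=61.
Op 11: tick 2 -> clock=63.
Op 12: tick 3 -> clock=66.
Final cache (unexpired): {} -> size=0

Answer: 0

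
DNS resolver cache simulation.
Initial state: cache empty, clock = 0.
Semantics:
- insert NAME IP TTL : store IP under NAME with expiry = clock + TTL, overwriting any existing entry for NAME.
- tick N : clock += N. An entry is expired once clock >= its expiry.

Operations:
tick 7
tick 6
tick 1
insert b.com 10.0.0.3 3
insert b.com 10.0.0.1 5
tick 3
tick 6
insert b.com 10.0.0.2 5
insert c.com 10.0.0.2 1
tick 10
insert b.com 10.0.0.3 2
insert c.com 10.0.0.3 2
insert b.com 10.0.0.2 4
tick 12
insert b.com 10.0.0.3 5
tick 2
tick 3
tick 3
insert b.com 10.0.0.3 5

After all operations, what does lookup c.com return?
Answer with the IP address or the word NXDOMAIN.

Answer: NXDOMAIN

Derivation:
Op 1: tick 7 -> clock=7.
Op 2: tick 6 -> clock=13.
Op 3: tick 1 -> clock=14.
Op 4: insert b.com -> 10.0.0.3 (expiry=14+3=17). clock=14
Op 5: insert b.com -> 10.0.0.1 (expiry=14+5=19). clock=14
Op 6: tick 3 -> clock=17.
Op 7: tick 6 -> clock=23. purged={b.com}
Op 8: insert b.com -> 10.0.0.2 (expiry=23+5=28). clock=23
Op 9: insert c.com -> 10.0.0.2 (expiry=23+1=24). clock=23
Op 10: tick 10 -> clock=33. purged={b.com,c.com}
Op 11: insert b.com -> 10.0.0.3 (expiry=33+2=35). clock=33
Op 12: insert c.com -> 10.0.0.3 (expiry=33+2=35). clock=33
Op 13: insert b.com -> 10.0.0.2 (expiry=33+4=37). clock=33
Op 14: tick 12 -> clock=45. purged={b.com,c.com}
Op 15: insert b.com -> 10.0.0.3 (expiry=45+5=50). clock=45
Op 16: tick 2 -> clock=47.
Op 17: tick 3 -> clock=50. purged={b.com}
Op 18: tick 3 -> clock=53.
Op 19: insert b.com -> 10.0.0.3 (expiry=53+5=58). clock=53
lookup c.com: not in cache (expired or never inserted)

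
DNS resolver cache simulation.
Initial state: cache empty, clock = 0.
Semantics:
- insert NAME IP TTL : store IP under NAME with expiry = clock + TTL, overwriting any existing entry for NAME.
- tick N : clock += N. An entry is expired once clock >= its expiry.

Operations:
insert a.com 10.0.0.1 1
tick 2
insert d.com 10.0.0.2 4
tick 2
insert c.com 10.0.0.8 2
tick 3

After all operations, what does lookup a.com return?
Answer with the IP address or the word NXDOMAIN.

Answer: NXDOMAIN

Derivation:
Op 1: insert a.com -> 10.0.0.1 (expiry=0+1=1). clock=0
Op 2: tick 2 -> clock=2. purged={a.com}
Op 3: insert d.com -> 10.0.0.2 (expiry=2+4=6). clock=2
Op 4: tick 2 -> clock=4.
Op 5: insert c.com -> 10.0.0.8 (expiry=4+2=6). clock=4
Op 6: tick 3 -> clock=7. purged={c.com,d.com}
lookup a.com: not in cache (expired or never inserted)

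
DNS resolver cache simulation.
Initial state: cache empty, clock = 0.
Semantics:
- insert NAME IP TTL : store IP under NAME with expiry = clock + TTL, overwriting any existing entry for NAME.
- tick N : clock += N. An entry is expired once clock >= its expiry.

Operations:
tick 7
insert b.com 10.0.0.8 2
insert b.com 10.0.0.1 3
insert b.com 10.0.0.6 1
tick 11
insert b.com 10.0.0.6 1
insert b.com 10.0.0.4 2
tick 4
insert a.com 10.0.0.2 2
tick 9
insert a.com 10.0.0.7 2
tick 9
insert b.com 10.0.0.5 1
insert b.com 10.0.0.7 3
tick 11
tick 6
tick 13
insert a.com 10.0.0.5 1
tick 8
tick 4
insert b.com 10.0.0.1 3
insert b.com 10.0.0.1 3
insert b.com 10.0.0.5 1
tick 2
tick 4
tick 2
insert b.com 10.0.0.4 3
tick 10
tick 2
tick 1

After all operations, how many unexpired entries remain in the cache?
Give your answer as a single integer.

Answer: 0

Derivation:
Op 1: tick 7 -> clock=7.
Op 2: insert b.com -> 10.0.0.8 (expiry=7+2=9). clock=7
Op 3: insert b.com -> 10.0.0.1 (expiry=7+3=10). clock=7
Op 4: insert b.com -> 10.0.0.6 (expiry=7+1=8). clock=7
Op 5: tick 11 -> clock=18. purged={b.com}
Op 6: insert b.com -> 10.0.0.6 (expiry=18+1=19). clock=18
Op 7: insert b.com -> 10.0.0.4 (expiry=18+2=20). clock=18
Op 8: tick 4 -> clock=22. purged={b.com}
Op 9: insert a.com -> 10.0.0.2 (expiry=22+2=24). clock=22
Op 10: tick 9 -> clock=31. purged={a.com}
Op 11: insert a.com -> 10.0.0.7 (expiry=31+2=33). clock=31
Op 12: tick 9 -> clock=40. purged={a.com}
Op 13: insert b.com -> 10.0.0.5 (expiry=40+1=41). clock=40
Op 14: insert b.com -> 10.0.0.7 (expiry=40+3=43). clock=40
Op 15: tick 11 -> clock=51. purged={b.com}
Op 16: tick 6 -> clock=57.
Op 17: tick 13 -> clock=70.
Op 18: insert a.com -> 10.0.0.5 (expiry=70+1=71). clock=70
Op 19: tick 8 -> clock=78. purged={a.com}
Op 20: tick 4 -> clock=82.
Op 21: insert b.com -> 10.0.0.1 (expiry=82+3=85). clock=82
Op 22: insert b.com -> 10.0.0.1 (expiry=82+3=85). clock=82
Op 23: insert b.com -> 10.0.0.5 (expiry=82+1=83). clock=82
Op 24: tick 2 -> clock=84. purged={b.com}
Op 25: tick 4 -> clock=88.
Op 26: tick 2 -> clock=90.
Op 27: insert b.com -> 10.0.0.4 (expiry=90+3=93). clock=90
Op 28: tick 10 -> clock=100. purged={b.com}
Op 29: tick 2 -> clock=102.
Op 30: tick 1 -> clock=103.
Final cache (unexpired): {} -> size=0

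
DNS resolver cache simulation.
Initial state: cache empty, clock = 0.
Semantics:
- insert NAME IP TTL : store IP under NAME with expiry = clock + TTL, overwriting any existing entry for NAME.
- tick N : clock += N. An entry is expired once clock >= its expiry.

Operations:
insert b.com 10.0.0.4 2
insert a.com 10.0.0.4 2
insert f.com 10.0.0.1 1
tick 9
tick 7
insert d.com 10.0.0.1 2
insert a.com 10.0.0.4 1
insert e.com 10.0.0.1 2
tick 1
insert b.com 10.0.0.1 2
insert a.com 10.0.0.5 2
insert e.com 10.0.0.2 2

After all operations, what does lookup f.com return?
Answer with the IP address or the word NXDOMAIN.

Answer: NXDOMAIN

Derivation:
Op 1: insert b.com -> 10.0.0.4 (expiry=0+2=2). clock=0
Op 2: insert a.com -> 10.0.0.4 (expiry=0+2=2). clock=0
Op 3: insert f.com -> 10.0.0.1 (expiry=0+1=1). clock=0
Op 4: tick 9 -> clock=9. purged={a.com,b.com,f.com}
Op 5: tick 7 -> clock=16.
Op 6: insert d.com -> 10.0.0.1 (expiry=16+2=18). clock=16
Op 7: insert a.com -> 10.0.0.4 (expiry=16+1=17). clock=16
Op 8: insert e.com -> 10.0.0.1 (expiry=16+2=18). clock=16
Op 9: tick 1 -> clock=17. purged={a.com}
Op 10: insert b.com -> 10.0.0.1 (expiry=17+2=19). clock=17
Op 11: insert a.com -> 10.0.0.5 (expiry=17+2=19). clock=17
Op 12: insert e.com -> 10.0.0.2 (expiry=17+2=19). clock=17
lookup f.com: not in cache (expired or never inserted)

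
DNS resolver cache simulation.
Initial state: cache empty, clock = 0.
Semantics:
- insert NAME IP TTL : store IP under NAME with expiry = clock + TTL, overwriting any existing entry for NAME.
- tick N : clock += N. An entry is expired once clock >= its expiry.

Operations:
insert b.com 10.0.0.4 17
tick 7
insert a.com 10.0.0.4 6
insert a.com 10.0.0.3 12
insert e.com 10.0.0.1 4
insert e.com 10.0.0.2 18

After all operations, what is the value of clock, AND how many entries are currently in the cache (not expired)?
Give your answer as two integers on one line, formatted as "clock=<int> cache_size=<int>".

Op 1: insert b.com -> 10.0.0.4 (expiry=0+17=17). clock=0
Op 2: tick 7 -> clock=7.
Op 3: insert a.com -> 10.0.0.4 (expiry=7+6=13). clock=7
Op 4: insert a.com -> 10.0.0.3 (expiry=7+12=19). clock=7
Op 5: insert e.com -> 10.0.0.1 (expiry=7+4=11). clock=7
Op 6: insert e.com -> 10.0.0.2 (expiry=7+18=25). clock=7
Final clock = 7
Final cache (unexpired): {a.com,b.com,e.com} -> size=3

Answer: clock=7 cache_size=3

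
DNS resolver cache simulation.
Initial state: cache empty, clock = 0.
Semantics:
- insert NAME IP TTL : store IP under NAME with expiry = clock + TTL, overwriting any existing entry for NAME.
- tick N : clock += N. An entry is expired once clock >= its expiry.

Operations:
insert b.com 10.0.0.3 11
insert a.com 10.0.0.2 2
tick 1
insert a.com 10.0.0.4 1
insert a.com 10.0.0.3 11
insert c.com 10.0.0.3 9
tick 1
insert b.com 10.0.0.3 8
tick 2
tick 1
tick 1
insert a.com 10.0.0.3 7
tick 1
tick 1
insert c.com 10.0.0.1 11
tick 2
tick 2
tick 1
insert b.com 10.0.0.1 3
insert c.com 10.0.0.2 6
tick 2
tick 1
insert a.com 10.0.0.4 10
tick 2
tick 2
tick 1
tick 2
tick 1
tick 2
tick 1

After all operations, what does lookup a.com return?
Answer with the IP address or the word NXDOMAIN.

Op 1: insert b.com -> 10.0.0.3 (expiry=0+11=11). clock=0
Op 2: insert a.com -> 10.0.0.2 (expiry=0+2=2). clock=0
Op 3: tick 1 -> clock=1.
Op 4: insert a.com -> 10.0.0.4 (expiry=1+1=2). clock=1
Op 5: insert a.com -> 10.0.0.3 (expiry=1+11=12). clock=1
Op 6: insert c.com -> 10.0.0.3 (expiry=1+9=10). clock=1
Op 7: tick 1 -> clock=2.
Op 8: insert b.com -> 10.0.0.3 (expiry=2+8=10). clock=2
Op 9: tick 2 -> clock=4.
Op 10: tick 1 -> clock=5.
Op 11: tick 1 -> clock=6.
Op 12: insert a.com -> 10.0.0.3 (expiry=6+7=13). clock=6
Op 13: tick 1 -> clock=7.
Op 14: tick 1 -> clock=8.
Op 15: insert c.com -> 10.0.0.1 (expiry=8+11=19). clock=8
Op 16: tick 2 -> clock=10. purged={b.com}
Op 17: tick 2 -> clock=12.
Op 18: tick 1 -> clock=13. purged={a.com}
Op 19: insert b.com -> 10.0.0.1 (expiry=13+3=16). clock=13
Op 20: insert c.com -> 10.0.0.2 (expiry=13+6=19). clock=13
Op 21: tick 2 -> clock=15.
Op 22: tick 1 -> clock=16. purged={b.com}
Op 23: insert a.com -> 10.0.0.4 (expiry=16+10=26). clock=16
Op 24: tick 2 -> clock=18.
Op 25: tick 2 -> clock=20. purged={c.com}
Op 26: tick 1 -> clock=21.
Op 27: tick 2 -> clock=23.
Op 28: tick 1 -> clock=24.
Op 29: tick 2 -> clock=26. purged={a.com}
Op 30: tick 1 -> clock=27.
lookup a.com: not in cache (expired or never inserted)

Answer: NXDOMAIN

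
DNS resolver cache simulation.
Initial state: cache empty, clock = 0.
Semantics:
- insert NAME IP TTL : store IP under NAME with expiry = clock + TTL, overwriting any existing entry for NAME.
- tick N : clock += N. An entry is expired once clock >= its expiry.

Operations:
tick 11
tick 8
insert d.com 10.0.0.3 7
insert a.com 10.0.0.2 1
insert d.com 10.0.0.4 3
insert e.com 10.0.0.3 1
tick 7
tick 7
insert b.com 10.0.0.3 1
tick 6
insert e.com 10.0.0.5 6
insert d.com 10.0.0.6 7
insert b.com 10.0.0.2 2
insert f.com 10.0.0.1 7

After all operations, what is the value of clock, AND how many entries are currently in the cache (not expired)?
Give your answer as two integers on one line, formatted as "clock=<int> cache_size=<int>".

Answer: clock=39 cache_size=4

Derivation:
Op 1: tick 11 -> clock=11.
Op 2: tick 8 -> clock=19.
Op 3: insert d.com -> 10.0.0.3 (expiry=19+7=26). clock=19
Op 4: insert a.com -> 10.0.0.2 (expiry=19+1=20). clock=19
Op 5: insert d.com -> 10.0.0.4 (expiry=19+3=22). clock=19
Op 6: insert e.com -> 10.0.0.3 (expiry=19+1=20). clock=19
Op 7: tick 7 -> clock=26. purged={a.com,d.com,e.com}
Op 8: tick 7 -> clock=33.
Op 9: insert b.com -> 10.0.0.3 (expiry=33+1=34). clock=33
Op 10: tick 6 -> clock=39. purged={b.com}
Op 11: insert e.com -> 10.0.0.5 (expiry=39+6=45). clock=39
Op 12: insert d.com -> 10.0.0.6 (expiry=39+7=46). clock=39
Op 13: insert b.com -> 10.0.0.2 (expiry=39+2=41). clock=39
Op 14: insert f.com -> 10.0.0.1 (expiry=39+7=46). clock=39
Final clock = 39
Final cache (unexpired): {b.com,d.com,e.com,f.com} -> size=4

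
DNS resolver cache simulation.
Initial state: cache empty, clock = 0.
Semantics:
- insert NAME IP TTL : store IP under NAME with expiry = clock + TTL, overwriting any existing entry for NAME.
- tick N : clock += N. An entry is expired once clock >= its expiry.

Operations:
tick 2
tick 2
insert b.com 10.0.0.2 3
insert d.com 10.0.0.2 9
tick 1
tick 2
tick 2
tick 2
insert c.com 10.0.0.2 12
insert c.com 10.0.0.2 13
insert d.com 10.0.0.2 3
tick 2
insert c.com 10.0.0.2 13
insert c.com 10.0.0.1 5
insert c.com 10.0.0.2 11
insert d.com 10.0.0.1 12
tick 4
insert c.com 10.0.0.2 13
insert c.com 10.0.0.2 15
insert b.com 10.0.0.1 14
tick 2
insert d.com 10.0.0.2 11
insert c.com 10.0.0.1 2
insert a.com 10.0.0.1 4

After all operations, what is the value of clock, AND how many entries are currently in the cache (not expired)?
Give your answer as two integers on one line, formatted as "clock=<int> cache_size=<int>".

Answer: clock=19 cache_size=4

Derivation:
Op 1: tick 2 -> clock=2.
Op 2: tick 2 -> clock=4.
Op 3: insert b.com -> 10.0.0.2 (expiry=4+3=7). clock=4
Op 4: insert d.com -> 10.0.0.2 (expiry=4+9=13). clock=4
Op 5: tick 1 -> clock=5.
Op 6: tick 2 -> clock=7. purged={b.com}
Op 7: tick 2 -> clock=9.
Op 8: tick 2 -> clock=11.
Op 9: insert c.com -> 10.0.0.2 (expiry=11+12=23). clock=11
Op 10: insert c.com -> 10.0.0.2 (expiry=11+13=24). clock=11
Op 11: insert d.com -> 10.0.0.2 (expiry=11+3=14). clock=11
Op 12: tick 2 -> clock=13.
Op 13: insert c.com -> 10.0.0.2 (expiry=13+13=26). clock=13
Op 14: insert c.com -> 10.0.0.1 (expiry=13+5=18). clock=13
Op 15: insert c.com -> 10.0.0.2 (expiry=13+11=24). clock=13
Op 16: insert d.com -> 10.0.0.1 (expiry=13+12=25). clock=13
Op 17: tick 4 -> clock=17.
Op 18: insert c.com -> 10.0.0.2 (expiry=17+13=30). clock=17
Op 19: insert c.com -> 10.0.0.2 (expiry=17+15=32). clock=17
Op 20: insert b.com -> 10.0.0.1 (expiry=17+14=31). clock=17
Op 21: tick 2 -> clock=19.
Op 22: insert d.com -> 10.0.0.2 (expiry=19+11=30). clock=19
Op 23: insert c.com -> 10.0.0.1 (expiry=19+2=21). clock=19
Op 24: insert a.com -> 10.0.0.1 (expiry=19+4=23). clock=19
Final clock = 19
Final cache (unexpired): {a.com,b.com,c.com,d.com} -> size=4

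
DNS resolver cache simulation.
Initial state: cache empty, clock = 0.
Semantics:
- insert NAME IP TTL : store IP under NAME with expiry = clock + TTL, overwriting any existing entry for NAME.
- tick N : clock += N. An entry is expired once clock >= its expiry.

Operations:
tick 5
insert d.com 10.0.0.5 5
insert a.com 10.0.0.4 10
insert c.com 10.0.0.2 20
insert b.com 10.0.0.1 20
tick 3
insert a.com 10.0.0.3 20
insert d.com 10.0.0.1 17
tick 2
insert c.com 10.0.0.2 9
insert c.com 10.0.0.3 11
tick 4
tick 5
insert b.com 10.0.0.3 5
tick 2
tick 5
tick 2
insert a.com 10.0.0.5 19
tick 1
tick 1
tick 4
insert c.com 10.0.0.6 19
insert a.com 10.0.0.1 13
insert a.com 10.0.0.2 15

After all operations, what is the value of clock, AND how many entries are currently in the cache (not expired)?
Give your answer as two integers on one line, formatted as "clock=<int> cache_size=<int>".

Answer: clock=34 cache_size=2

Derivation:
Op 1: tick 5 -> clock=5.
Op 2: insert d.com -> 10.0.0.5 (expiry=5+5=10). clock=5
Op 3: insert a.com -> 10.0.0.4 (expiry=5+10=15). clock=5
Op 4: insert c.com -> 10.0.0.2 (expiry=5+20=25). clock=5
Op 5: insert b.com -> 10.0.0.1 (expiry=5+20=25). clock=5
Op 6: tick 3 -> clock=8.
Op 7: insert a.com -> 10.0.0.3 (expiry=8+20=28). clock=8
Op 8: insert d.com -> 10.0.0.1 (expiry=8+17=25). clock=8
Op 9: tick 2 -> clock=10.
Op 10: insert c.com -> 10.0.0.2 (expiry=10+9=19). clock=10
Op 11: insert c.com -> 10.0.0.3 (expiry=10+11=21). clock=10
Op 12: tick 4 -> clock=14.
Op 13: tick 5 -> clock=19.
Op 14: insert b.com -> 10.0.0.3 (expiry=19+5=24). clock=19
Op 15: tick 2 -> clock=21. purged={c.com}
Op 16: tick 5 -> clock=26. purged={b.com,d.com}
Op 17: tick 2 -> clock=28. purged={a.com}
Op 18: insert a.com -> 10.0.0.5 (expiry=28+19=47). clock=28
Op 19: tick 1 -> clock=29.
Op 20: tick 1 -> clock=30.
Op 21: tick 4 -> clock=34.
Op 22: insert c.com -> 10.0.0.6 (expiry=34+19=53). clock=34
Op 23: insert a.com -> 10.0.0.1 (expiry=34+13=47). clock=34
Op 24: insert a.com -> 10.0.0.2 (expiry=34+15=49). clock=34
Final clock = 34
Final cache (unexpired): {a.com,c.com} -> size=2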